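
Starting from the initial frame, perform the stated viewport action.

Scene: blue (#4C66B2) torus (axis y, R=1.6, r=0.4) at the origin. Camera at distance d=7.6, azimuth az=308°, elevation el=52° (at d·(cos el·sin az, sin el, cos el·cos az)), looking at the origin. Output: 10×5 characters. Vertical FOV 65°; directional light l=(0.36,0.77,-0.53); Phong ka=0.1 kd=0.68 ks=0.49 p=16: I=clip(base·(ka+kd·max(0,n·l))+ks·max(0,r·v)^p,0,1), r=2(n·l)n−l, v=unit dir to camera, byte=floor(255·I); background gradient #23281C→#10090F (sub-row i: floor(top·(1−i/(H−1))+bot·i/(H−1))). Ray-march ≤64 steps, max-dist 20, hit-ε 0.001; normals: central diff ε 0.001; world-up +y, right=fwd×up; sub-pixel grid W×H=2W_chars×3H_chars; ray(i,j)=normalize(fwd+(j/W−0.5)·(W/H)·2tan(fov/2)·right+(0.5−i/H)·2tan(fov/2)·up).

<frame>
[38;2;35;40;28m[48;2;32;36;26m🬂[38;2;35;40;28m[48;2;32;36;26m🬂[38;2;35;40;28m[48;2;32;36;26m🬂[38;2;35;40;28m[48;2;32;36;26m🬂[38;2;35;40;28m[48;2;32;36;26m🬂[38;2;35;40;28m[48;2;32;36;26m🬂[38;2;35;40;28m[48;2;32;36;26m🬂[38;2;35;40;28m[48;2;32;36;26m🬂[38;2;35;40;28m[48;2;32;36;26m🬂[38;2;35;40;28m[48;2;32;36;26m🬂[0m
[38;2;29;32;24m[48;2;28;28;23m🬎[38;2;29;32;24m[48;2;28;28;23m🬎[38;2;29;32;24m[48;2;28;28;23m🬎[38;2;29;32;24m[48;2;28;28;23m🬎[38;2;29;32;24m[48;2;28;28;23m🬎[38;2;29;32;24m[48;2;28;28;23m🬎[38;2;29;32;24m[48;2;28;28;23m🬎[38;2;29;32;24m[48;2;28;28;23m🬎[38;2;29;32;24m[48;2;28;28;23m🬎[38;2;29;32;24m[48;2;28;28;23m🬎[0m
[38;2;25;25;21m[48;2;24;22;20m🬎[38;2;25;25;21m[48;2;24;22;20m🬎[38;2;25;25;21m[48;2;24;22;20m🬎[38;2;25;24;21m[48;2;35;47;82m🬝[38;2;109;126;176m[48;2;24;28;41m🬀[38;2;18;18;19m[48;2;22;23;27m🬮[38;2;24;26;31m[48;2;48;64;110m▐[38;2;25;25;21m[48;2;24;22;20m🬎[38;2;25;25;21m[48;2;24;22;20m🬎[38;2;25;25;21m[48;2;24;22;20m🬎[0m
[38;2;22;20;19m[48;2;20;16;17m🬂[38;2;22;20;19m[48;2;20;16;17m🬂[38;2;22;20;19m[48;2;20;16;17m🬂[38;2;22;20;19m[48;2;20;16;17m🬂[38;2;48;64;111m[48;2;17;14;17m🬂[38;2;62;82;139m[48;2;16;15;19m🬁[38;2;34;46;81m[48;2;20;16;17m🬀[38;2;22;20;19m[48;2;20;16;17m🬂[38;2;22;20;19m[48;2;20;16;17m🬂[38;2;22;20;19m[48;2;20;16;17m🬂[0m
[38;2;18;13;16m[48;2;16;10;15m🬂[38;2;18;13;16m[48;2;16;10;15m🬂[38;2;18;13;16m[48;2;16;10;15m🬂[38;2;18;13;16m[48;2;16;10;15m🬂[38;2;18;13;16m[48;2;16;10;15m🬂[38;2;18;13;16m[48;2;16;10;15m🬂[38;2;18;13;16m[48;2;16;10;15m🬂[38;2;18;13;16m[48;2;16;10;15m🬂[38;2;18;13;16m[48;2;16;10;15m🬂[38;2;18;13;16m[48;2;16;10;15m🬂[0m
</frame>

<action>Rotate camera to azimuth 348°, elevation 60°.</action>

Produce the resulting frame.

<frame>
[38;2;35;40;28m[48;2;32;36;26m🬂[38;2;35;40;28m[48;2;32;36;26m🬂[38;2;35;40;28m[48;2;32;36;26m🬂[38;2;35;40;28m[48;2;32;36;26m🬂[38;2;35;40;28m[48;2;32;36;26m🬂[38;2;35;40;28m[48;2;32;36;26m🬂[38;2;35;40;28m[48;2;32;36;26m🬂[38;2;35;40;28m[48;2;32;36;26m🬂[38;2;35;40;28m[48;2;32;36;26m🬂[38;2;35;40;28m[48;2;32;36;26m🬂[0m
[38;2;29;32;24m[48;2;28;28;23m🬎[38;2;29;32;24m[48;2;28;28;23m🬎[38;2;29;32;24m[48;2;28;28;23m🬎[38;2;29;32;24m[48;2;28;28;23m🬎[38;2;29;32;24m[48;2;28;28;23m🬎[38;2;57;77;135m[48;2;29;31;24m🬏[38;2;29;32;24m[48;2;28;28;23m🬎[38;2;29;32;24m[48;2;28;28;23m🬎[38;2;29;32;24m[48;2;28;28;23m🬎[38;2;29;32;24m[48;2;28;28;23m🬎[0m
[38;2;25;25;21m[48;2;24;22;20m🬎[38;2;25;25;21m[48;2;24;22;20m🬎[38;2;25;25;21m[48;2;24;22;20m🬎[38;2;21;29;51m[48;2;25;24;21m🬦[38;2;69;85;135m[48;2;24;27;38m🬐[38;2;7;10;17m[48;2;24;23;20m🬂[38;2;161;177;224m[48;2;32;41;68m🬀[38;2;25;25;21m[48;2;24;22;20m🬎[38;2;25;25;21m[48;2;24;22;20m🬎[38;2;25;25;21m[48;2;24;22;20m🬎[0m
[38;2;22;20;19m[48;2;20;16;17m🬂[38;2;22;20;19m[48;2;20;16;17m🬂[38;2;22;20;19m[48;2;20;16;17m🬂[38;2;22;20;19m[48;2;20;16;17m🬂[38;2;50;67;118m[48;2;19;18;23m🬂[38;2;39;52;91m[48;2;21;20;26m🬅[38;2;71;87;132m[48;2;20;16;17m🬀[38;2;22;20;19m[48;2;20;16;17m🬂[38;2;22;20;19m[48;2;20;16;17m🬂[38;2;22;20;19m[48;2;20;16;17m🬂[0m
[38;2;18;13;16m[48;2;16;10;15m🬂[38;2;18;13;16m[48;2;16;10;15m🬂[38;2;18;13;16m[48;2;16;10;15m🬂[38;2;18;13;16m[48;2;16;10;15m🬂[38;2;18;13;16m[48;2;16;10;15m🬂[38;2;18;13;16m[48;2;16;10;15m🬂[38;2;18;13;16m[48;2;16;10;15m🬂[38;2;18;13;16m[48;2;16;10;15m🬂[38;2;18;13;16m[48;2;16;10;15m🬂[38;2;18;13;16m[48;2;16;10;15m🬂[0m
</frame>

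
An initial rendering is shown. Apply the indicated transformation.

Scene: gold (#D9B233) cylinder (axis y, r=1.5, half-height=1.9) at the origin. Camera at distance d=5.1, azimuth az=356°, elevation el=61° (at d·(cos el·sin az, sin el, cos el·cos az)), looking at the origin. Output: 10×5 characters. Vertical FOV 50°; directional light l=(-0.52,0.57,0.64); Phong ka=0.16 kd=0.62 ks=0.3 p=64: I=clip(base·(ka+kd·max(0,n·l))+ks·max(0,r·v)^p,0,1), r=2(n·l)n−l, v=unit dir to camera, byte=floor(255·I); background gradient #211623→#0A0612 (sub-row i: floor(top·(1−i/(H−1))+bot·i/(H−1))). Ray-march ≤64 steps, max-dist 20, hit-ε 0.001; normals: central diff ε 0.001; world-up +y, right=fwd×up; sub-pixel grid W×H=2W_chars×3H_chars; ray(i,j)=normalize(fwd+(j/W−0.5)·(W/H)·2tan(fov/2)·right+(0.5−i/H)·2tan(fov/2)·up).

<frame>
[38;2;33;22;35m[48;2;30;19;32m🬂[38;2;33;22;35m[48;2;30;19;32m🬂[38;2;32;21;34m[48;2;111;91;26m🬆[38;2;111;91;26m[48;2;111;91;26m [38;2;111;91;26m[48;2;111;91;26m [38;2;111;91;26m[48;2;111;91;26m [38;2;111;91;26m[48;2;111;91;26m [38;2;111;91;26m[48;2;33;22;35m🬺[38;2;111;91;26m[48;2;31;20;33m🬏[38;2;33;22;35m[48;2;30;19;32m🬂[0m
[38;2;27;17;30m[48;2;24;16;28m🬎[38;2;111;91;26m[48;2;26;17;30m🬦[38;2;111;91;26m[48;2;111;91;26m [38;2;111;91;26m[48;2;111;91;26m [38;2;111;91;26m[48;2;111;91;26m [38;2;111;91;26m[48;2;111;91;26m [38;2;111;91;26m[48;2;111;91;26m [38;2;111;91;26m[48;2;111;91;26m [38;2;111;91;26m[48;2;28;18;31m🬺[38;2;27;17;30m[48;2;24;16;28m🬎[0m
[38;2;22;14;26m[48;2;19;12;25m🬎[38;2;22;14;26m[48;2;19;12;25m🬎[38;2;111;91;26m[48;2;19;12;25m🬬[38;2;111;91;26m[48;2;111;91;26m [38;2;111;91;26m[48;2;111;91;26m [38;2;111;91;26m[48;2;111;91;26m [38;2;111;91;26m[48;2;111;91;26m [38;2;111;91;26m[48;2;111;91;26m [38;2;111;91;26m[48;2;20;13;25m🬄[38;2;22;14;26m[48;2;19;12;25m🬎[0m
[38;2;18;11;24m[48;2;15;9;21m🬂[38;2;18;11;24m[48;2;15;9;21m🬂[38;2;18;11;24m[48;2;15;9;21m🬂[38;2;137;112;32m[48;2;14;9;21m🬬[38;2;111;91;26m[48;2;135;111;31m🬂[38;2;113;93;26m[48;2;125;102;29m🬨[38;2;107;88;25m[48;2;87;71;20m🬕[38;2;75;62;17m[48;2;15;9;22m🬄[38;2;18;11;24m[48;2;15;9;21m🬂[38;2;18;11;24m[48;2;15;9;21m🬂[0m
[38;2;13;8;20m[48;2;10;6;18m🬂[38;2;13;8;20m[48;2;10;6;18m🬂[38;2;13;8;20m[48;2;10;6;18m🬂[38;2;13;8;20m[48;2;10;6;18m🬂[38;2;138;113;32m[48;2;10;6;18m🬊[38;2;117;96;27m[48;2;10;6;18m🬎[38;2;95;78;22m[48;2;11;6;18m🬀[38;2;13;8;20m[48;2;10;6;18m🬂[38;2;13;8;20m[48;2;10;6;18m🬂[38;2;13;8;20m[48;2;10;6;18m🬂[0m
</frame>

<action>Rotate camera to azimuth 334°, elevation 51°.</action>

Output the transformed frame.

<frame>
[38;2;33;22;35m[48;2;30;19;32m🬂[38;2;33;22;35m[48;2;30;19;32m🬂[38;2;32;21;34m[48;2;111;91;26m🬆[38;2;111;91;26m[48;2;111;91;26m [38;2;111;91;26m[48;2;111;91;26m [38;2;111;91;26m[48;2;111;91;26m [38;2;111;91;26m[48;2;111;91;26m [38;2;111;91;26m[48;2;33;22;35m🬺[38;2;111;91;26m[48;2;31;20;33m🬏[38;2;33;22;35m[48;2;30;19;32m🬂[0m
[38;2;27;17;30m[48;2;24;16;28m🬎[38;2;27;17;30m[48;2;24;16;28m🬎[38;2;111;91;26m[48;2;111;91;26m [38;2;111;91;26m[48;2;111;91;26m [38;2;111;91;26m[48;2;111;91;26m [38;2;111;91;26m[48;2;111;91;26m [38;2;111;91;26m[48;2;111;91;26m [38;2;111;91;26m[48;2;111;91;26m [38;2;111;91;26m[48;2;26;17;29m▌[38;2;27;17;30m[48;2;24;16;28m🬎[0m
[38;2;22;14;26m[48;2;19;12;25m🬎[38;2;22;14;26m[48;2;19;12;25m🬎[38;2;121;99;28m[48;2;21;13;26m▐[38;2;111;91;26m[48;2;142;116;33m🬂[38;2;111;91;26m[48;2;144;118;34m🬎[38;2;111;91;26m[48;2;140;115;32m🬎[38;2;111;91;26m[48;2;128;105;29m🬆[38;2;112;92;26m[48;2;91;74;21m🬕[38;2;22;14;26m[48;2;19;12;25m🬎[38;2;22;14;26m[48;2;19;12;25m🬎[0m
[38;2;18;11;24m[48;2;15;9;21m🬂[38;2;18;11;24m[48;2;15;9;21m🬂[38;2;18;11;24m[48;2;15;9;21m🬂[38;2;138;112;32m[48;2;14;9;21m🬬[38;2;145;119;34m[48;2;145;119;34m [38;2;142;117;33m[48;2;137;112;32m▌[38;2;130;106;30m[48;2;118;96;27m▌[38;2;100;82;23m[48;2;15;9;22m🬄[38;2;18;11;24m[48;2;15;9;21m🬂[38;2;18;11;24m[48;2;15;9;21m🬂[0m
[38;2;13;8;20m[48;2;10;6;18m🬂[38;2;13;8;20m[48;2;10;6;18m🬂[38;2;13;8;20m[48;2;10;6;18m🬂[38;2;135;111;31m[48;2;11;6;18m🬁[38;2;144;118;33m[48;2;10;6;18m🬬[38;2;142;117;33m[48;2;135;111;31m▌[38;2;117;96;27m[48;2;10;6;18m🬆[38;2;13;8;20m[48;2;10;6;18m🬂[38;2;13;8;20m[48;2;10;6;18m🬂[38;2;13;8;20m[48;2;10;6;18m🬂[0m
</frame>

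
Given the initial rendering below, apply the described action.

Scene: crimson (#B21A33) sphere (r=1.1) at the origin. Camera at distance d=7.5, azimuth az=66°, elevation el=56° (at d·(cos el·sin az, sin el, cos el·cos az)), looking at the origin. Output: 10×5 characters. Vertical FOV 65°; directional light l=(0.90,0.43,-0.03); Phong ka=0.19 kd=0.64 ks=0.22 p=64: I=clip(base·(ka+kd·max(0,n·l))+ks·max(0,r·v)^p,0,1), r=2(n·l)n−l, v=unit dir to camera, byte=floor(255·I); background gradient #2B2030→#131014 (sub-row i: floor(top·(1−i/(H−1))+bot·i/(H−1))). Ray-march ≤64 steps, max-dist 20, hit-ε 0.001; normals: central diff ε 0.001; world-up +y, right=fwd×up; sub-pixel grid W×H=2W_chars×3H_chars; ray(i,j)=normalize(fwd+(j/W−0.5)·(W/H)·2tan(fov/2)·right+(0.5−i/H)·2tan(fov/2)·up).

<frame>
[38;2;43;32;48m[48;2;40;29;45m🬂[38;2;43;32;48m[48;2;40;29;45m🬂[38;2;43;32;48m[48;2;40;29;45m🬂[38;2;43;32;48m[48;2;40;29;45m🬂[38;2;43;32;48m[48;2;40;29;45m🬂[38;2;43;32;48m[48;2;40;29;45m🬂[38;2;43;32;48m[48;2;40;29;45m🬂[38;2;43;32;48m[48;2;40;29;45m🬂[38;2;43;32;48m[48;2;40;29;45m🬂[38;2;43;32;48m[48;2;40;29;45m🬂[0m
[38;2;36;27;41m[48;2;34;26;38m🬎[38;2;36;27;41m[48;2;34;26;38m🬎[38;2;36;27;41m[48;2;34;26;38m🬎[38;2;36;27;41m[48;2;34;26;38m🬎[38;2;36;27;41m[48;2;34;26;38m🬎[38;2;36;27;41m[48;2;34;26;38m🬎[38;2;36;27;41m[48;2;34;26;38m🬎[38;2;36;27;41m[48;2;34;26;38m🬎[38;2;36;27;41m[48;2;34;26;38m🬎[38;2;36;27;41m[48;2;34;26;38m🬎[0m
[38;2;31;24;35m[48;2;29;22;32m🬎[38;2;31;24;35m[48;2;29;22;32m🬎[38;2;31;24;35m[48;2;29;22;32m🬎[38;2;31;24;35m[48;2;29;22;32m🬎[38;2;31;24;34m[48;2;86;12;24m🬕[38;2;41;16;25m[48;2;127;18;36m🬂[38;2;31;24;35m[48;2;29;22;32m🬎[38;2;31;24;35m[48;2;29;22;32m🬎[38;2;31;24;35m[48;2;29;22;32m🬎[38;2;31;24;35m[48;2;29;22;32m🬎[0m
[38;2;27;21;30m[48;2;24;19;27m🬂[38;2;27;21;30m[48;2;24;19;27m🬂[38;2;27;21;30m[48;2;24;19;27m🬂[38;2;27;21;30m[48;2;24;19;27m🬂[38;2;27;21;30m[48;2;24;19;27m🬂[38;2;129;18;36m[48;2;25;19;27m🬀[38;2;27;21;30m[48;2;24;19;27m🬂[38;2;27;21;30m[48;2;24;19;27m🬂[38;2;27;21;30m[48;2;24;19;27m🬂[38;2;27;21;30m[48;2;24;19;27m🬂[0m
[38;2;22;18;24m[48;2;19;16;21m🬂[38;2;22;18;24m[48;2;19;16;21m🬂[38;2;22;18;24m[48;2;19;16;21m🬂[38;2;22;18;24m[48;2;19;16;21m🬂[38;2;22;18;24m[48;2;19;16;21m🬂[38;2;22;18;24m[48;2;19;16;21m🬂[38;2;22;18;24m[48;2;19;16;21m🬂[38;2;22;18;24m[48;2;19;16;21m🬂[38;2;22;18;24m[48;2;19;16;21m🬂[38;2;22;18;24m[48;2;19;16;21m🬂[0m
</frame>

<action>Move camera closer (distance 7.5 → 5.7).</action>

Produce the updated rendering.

<frame>
[38;2;43;32;48m[48;2;40;29;45m🬂[38;2;43;32;48m[48;2;40;29;45m🬂[38;2;43;32;48m[48;2;40;29;45m🬂[38;2;43;32;48m[48;2;40;29;45m🬂[38;2;43;32;48m[48;2;40;29;45m🬂[38;2;43;32;48m[48;2;40;29;45m🬂[38;2;43;32;48m[48;2;40;29;45m🬂[38;2;43;32;48m[48;2;40;29;45m🬂[38;2;43;32;48m[48;2;40;29;45m🬂[38;2;43;32;48m[48;2;40;29;45m🬂[0m
[38;2;36;27;41m[48;2;34;26;38m🬎[38;2;36;27;41m[48;2;34;26;38m🬎[38;2;36;27;41m[48;2;34;26;38m🬎[38;2;36;27;41m[48;2;34;26;38m🬎[38;2;36;27;41m[48;2;34;26;38m🬎[38;2;36;27;41m[48;2;34;26;38m🬎[38;2;36;27;41m[48;2;34;26;38m🬎[38;2;36;27;41m[48;2;34;26;38m🬎[38;2;36;27;41m[48;2;34;26;38m🬎[38;2;36;27;41m[48;2;34;26;38m🬎[0m
[38;2;31;24;35m[48;2;29;22;32m🬎[38;2;31;24;35m[48;2;29;22;32m🬎[38;2;31;24;35m[48;2;29;22;32m🬎[38;2;31;24;35m[48;2;29;22;32m🬎[38;2;48;12;20m[48;2;101;14;28m🬕[38;2;86;12;24m[48;2;129;18;36m🬂[38;2;123;17;35m[48;2;31;24;34m🬓[38;2;31;24;35m[48;2;29;22;32m🬎[38;2;31;24;35m[48;2;29;22;32m🬎[38;2;31;24;35m[48;2;29;22;32m🬎[0m
[38;2;27;21;30m[48;2;24;19;27m🬂[38;2;27;21;30m[48;2;24;19;27m🬂[38;2;27;21;30m[48;2;24;19;27m🬂[38;2;27;21;30m[48;2;24;19;27m🬂[38;2;112;16;32m[48;2;25;19;27m🬁[38;2;141;20;40m[48;2;24;19;27m🬂[38;2;27;21;30m[48;2;24;19;27m🬂[38;2;27;21;30m[48;2;24;19;27m🬂[38;2;27;21;30m[48;2;24;19;27m🬂[38;2;27;21;30m[48;2;24;19;27m🬂[0m
[38;2;22;18;24m[48;2;19;16;21m🬂[38;2;22;18;24m[48;2;19;16;21m🬂[38;2;22;18;24m[48;2;19;16;21m🬂[38;2;22;18;24m[48;2;19;16;21m🬂[38;2;22;18;24m[48;2;19;16;21m🬂[38;2;22;18;24m[48;2;19;16;21m🬂[38;2;22;18;24m[48;2;19;16;21m🬂[38;2;22;18;24m[48;2;19;16;21m🬂[38;2;22;18;24m[48;2;19;16;21m🬂[38;2;22;18;24m[48;2;19;16;21m🬂[0m
</frame>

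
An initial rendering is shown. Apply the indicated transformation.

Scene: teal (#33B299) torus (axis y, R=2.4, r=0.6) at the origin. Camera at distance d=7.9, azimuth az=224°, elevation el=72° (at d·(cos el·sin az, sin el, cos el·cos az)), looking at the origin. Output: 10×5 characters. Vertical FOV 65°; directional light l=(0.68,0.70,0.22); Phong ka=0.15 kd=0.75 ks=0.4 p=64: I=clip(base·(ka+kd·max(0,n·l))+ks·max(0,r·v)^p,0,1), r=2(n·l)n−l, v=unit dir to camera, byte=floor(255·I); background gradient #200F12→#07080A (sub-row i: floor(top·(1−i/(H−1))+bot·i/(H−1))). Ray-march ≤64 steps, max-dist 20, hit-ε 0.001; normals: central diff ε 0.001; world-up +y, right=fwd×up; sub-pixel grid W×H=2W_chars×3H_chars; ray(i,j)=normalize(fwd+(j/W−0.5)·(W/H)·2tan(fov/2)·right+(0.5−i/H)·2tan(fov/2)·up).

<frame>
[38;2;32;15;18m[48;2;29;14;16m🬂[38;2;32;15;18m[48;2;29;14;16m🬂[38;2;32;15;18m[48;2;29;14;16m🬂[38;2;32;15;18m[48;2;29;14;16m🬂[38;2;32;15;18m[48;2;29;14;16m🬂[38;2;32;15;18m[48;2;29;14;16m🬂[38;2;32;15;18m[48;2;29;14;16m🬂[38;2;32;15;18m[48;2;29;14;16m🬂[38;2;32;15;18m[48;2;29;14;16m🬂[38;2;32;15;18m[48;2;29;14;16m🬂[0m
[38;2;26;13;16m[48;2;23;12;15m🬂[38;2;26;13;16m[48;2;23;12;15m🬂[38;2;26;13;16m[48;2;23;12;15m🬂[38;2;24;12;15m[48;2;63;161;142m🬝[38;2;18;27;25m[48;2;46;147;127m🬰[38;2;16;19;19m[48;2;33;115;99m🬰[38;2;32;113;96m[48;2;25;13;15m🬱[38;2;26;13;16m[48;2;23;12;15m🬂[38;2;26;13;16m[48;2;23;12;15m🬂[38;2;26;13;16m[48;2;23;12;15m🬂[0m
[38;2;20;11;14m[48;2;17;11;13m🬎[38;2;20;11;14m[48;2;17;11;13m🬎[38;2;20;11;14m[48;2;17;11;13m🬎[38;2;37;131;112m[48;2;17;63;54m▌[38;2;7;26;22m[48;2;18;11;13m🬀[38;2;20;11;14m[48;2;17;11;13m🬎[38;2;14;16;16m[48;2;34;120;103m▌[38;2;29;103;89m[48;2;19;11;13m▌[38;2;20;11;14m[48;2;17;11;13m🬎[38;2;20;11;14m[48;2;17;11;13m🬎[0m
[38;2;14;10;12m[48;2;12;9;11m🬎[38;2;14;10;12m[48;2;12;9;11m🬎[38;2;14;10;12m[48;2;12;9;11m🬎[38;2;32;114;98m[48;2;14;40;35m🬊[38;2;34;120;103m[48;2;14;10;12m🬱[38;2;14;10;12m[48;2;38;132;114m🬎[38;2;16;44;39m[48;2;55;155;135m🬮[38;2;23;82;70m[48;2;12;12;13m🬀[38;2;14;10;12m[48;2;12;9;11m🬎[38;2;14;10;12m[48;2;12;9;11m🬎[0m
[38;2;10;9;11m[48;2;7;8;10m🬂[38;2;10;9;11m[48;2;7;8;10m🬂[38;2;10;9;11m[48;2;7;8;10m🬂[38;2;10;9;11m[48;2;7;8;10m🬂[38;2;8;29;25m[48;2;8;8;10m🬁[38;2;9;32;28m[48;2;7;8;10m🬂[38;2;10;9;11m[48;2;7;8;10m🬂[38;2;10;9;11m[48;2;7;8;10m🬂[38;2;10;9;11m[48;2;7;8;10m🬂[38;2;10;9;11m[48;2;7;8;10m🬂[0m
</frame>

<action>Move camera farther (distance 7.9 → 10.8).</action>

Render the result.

<frame>
[38;2;32;15;18m[48;2;29;14;16m🬂[38;2;32;15;18m[48;2;29;14;16m🬂[38;2;32;15;18m[48;2;29;14;16m🬂[38;2;32;15;18m[48;2;29;14;16m🬂[38;2;32;15;18m[48;2;29;14;16m🬂[38;2;32;15;18m[48;2;29;14;16m🬂[38;2;32;15;18m[48;2;29;14;16m🬂[38;2;32;15;18m[48;2;29;14;16m🬂[38;2;32;15;18m[48;2;29;14;16m🬂[38;2;32;15;18m[48;2;29;14;16m🬂[0m
[38;2;26;13;16m[48;2;23;12;15m🬂[38;2;26;13;16m[48;2;23;12;15m🬂[38;2;26;13;16m[48;2;23;12;15m🬂[38;2;26;13;16m[48;2;23;12;15m🬂[38;2;24;12;15m[48;2;47;136;119m🬝[38;2;25;13;15m[48;2;31;109;94m🬎[38;2;26;13;16m[48;2;23;12;15m🬂[38;2;26;13;16m[48;2;23;12;15m🬂[38;2;26;13;16m[48;2;23;12;15m🬂[38;2;26;13;16m[48;2;23;12;15m🬂[0m
[38;2;20;11;14m[48;2;17;11;13m🬎[38;2;20;11;14m[48;2;17;11;13m🬎[38;2;20;11;14m[48;2;17;11;13m🬎[38;2;36;127;109m[48;2;19;11;13m🬦[38;2;24;85;73m[48;2;12;24;22m🬀[38;2;18;11;13m[48;2;7;26;22m🬺[38;2;21;12;14m[48;2;28;100;87m🬁[38;2;20;11;14m[48;2;17;11;13m🬎[38;2;20;11;14m[48;2;17;11;13m🬎[38;2;20;11;14m[48;2;17;11;13m🬎[0m
[38;2;14;10;12m[48;2;12;9;11m🬎[38;2;14;10;12m[48;2;12;9;11m🬎[38;2;14;10;12m[48;2;12;9;11m🬎[38;2;17;61;52m[48;2;13;9;11m🬁[38;2;33;117;101m[48;2;14;22;21m🬈[38;2;34;120;103m[48;2;13;9;11m🬋[38;2;64;164;144m[48;2;10;16;15m🬀[38;2;14;10;12m[48;2;12;9;11m🬎[38;2;14;10;12m[48;2;12;9;11m🬎[38;2;14;10;12m[48;2;12;9;11m🬎[0m
[38;2;10;9;11m[48;2;7;8;10m🬂[38;2;10;9;11m[48;2;7;8;10m🬂[38;2;10;9;11m[48;2;7;8;10m🬂[38;2;10;9;11m[48;2;7;8;10m🬂[38;2;10;9;11m[48;2;7;8;10m🬂[38;2;10;9;11m[48;2;7;8;10m🬂[38;2;10;9;11m[48;2;7;8;10m🬂[38;2;10;9;11m[48;2;7;8;10m🬂[38;2;10;9;11m[48;2;7;8;10m🬂[38;2;10;9;11m[48;2;7;8;10m🬂[0m
</frame>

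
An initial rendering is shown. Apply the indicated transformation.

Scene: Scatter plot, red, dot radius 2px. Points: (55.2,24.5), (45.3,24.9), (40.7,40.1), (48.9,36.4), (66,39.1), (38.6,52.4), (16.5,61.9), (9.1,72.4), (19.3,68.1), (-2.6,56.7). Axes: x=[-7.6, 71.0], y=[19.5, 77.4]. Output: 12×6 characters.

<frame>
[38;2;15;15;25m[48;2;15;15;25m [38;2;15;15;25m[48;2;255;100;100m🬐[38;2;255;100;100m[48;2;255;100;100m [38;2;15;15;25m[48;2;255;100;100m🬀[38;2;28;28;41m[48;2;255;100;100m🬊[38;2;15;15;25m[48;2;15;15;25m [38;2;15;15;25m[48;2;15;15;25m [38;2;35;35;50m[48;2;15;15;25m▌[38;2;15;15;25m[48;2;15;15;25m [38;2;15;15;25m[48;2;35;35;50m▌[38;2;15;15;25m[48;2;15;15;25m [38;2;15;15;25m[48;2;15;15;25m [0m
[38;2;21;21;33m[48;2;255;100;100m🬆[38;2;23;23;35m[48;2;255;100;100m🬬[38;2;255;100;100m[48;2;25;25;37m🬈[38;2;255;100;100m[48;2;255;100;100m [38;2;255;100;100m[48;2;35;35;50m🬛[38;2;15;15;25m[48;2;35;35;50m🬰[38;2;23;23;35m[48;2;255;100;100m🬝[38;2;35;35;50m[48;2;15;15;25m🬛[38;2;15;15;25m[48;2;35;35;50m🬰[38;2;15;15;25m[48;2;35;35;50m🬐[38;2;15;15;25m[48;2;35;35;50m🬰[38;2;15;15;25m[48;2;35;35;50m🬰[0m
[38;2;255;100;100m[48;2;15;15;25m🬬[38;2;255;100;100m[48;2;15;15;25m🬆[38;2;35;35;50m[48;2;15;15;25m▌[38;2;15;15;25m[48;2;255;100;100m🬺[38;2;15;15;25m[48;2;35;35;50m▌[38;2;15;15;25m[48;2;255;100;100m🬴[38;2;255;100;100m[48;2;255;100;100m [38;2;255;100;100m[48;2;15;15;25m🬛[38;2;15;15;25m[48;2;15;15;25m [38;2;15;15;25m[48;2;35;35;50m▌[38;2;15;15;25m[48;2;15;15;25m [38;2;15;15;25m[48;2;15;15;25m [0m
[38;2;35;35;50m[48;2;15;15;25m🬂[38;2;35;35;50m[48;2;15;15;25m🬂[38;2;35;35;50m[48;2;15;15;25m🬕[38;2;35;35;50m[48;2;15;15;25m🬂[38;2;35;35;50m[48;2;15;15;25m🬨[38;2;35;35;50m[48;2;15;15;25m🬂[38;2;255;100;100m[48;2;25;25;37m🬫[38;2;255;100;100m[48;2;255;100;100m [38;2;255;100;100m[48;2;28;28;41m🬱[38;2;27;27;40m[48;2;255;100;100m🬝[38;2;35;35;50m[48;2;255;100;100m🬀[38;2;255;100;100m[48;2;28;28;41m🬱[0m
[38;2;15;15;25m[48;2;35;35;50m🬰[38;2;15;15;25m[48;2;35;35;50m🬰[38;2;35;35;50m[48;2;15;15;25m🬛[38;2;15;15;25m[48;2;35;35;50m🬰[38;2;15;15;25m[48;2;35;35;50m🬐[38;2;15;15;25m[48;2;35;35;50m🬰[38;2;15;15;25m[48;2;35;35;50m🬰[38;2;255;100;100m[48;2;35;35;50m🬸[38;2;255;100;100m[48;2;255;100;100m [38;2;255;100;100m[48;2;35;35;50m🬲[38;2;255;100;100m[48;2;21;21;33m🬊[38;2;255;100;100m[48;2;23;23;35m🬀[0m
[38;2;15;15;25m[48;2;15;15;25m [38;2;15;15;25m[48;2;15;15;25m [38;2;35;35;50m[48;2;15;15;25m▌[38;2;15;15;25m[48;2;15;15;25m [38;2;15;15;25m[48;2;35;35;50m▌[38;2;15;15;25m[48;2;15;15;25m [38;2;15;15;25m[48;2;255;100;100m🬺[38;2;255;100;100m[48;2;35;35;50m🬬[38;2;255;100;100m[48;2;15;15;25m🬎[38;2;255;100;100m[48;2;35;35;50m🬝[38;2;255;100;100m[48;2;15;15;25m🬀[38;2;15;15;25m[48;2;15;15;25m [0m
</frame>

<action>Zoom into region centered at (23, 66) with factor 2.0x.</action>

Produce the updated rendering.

<frame>
[38;2;15;15;25m[48;2;15;15;25m [38;2;15;15;25m[48;2;255;100;100m🬝[38;2;35;35;50m[48;2;15;15;25m▌[38;2;15;15;25m[48;2;15;15;25m [38;2;15;15;25m[48;2;35;35;50m▌[38;2;15;15;25m[48;2;15;15;25m [38;2;15;15;25m[48;2;15;15;25m [38;2;35;35;50m[48;2;15;15;25m▌[38;2;15;15;25m[48;2;15;15;25m [38;2;15;15;25m[48;2;35;35;50m▌[38;2;15;15;25m[48;2;15;15;25m [38;2;15;15;25m[48;2;15;15;25m [0m
[38;2;19;19;30m[48;2;255;100;100m🬴[38;2;255;100;100m[48;2;255;100;100m [38;2;255;100;100m[48;2;15;15;25m🬛[38;2;15;15;25m[48;2;35;35;50m🬰[38;2;27;27;40m[48;2;255;100;100m🬝[38;2;15;15;25m[48;2;35;35;50m🬰[38;2;15;15;25m[48;2;35;35;50m🬰[38;2;35;35;50m[48;2;15;15;25m🬛[38;2;15;15;25m[48;2;35;35;50m🬰[38;2;15;15;25m[48;2;35;35;50m🬐[38;2;15;15;25m[48;2;35;35;50m🬰[38;2;15;15;25m[48;2;35;35;50m🬰[0m
[38;2;15;15;25m[48;2;15;15;25m [38;2;15;15;25m[48;2;255;100;100m🬺[38;2;35;35;50m[48;2;15;15;25m▌[38;2;15;15;25m[48;2;255;100;100m🬕[38;2;255;100;100m[48;2;255;100;100m [38;2;255;100;100m[48;2;15;15;25m🬛[38;2;15;15;25m[48;2;15;15;25m [38;2;35;35;50m[48;2;15;15;25m▌[38;2;15;15;25m[48;2;15;15;25m [38;2;15;15;25m[48;2;35;35;50m▌[38;2;15;15;25m[48;2;15;15;25m [38;2;15;15;25m[48;2;15;15;25m [0m
[38;2;35;35;50m[48;2;15;15;25m🬂[38;2;35;35;50m[48;2;15;15;25m🬂[38;2;255;100;100m[48;2;31;31;45m🬇[38;2;255;100;100m[48;2;255;100;100m [38;2;255;100;100m[48;2;35;35;50m🬝[38;2;35;35;50m[48;2;15;15;25m🬂[38;2;35;35;50m[48;2;15;15;25m🬂[38;2;35;35;50m[48;2;15;15;25m🬕[38;2;35;35;50m[48;2;15;15;25m🬂[38;2;35;35;50m[48;2;15;15;25m🬨[38;2;35;35;50m[48;2;15;15;25m🬂[38;2;35;35;50m[48;2;15;15;25m🬂[0m
[38;2;15;15;25m[48;2;35;35;50m🬰[38;2;15;15;25m[48;2;35;35;50m🬰[38;2;35;35;50m[48;2;15;15;25m🬛[38;2;23;23;35m[48;2;255;100;100m🬺[38;2;15;15;25m[48;2;35;35;50m🬐[38;2;15;15;25m[48;2;35;35;50m🬰[38;2;15;15;25m[48;2;35;35;50m🬰[38;2;35;35;50m[48;2;15;15;25m🬛[38;2;15;15;25m[48;2;35;35;50m🬰[38;2;15;15;25m[48;2;35;35;50m🬐[38;2;23;23;35m[48;2;255;100;100m🬬[38;2;15;15;25m[48;2;35;35;50m🬰[0m
[38;2;15;15;25m[48;2;15;15;25m [38;2;15;15;25m[48;2;15;15;25m [38;2;35;35;50m[48;2;15;15;25m▌[38;2;15;15;25m[48;2;15;15;25m [38;2;15;15;25m[48;2;35;35;50m▌[38;2;15;15;25m[48;2;15;15;25m [38;2;15;15;25m[48;2;15;15;25m [38;2;35;35;50m[48;2;15;15;25m▌[38;2;15;15;25m[48;2;15;15;25m [38;2;15;15;25m[48;2;255;100;100m🬐[38;2;255;100;100m[48;2;255;100;100m [38;2;15;15;25m[48;2;255;100;100m🬸[0m
</frame>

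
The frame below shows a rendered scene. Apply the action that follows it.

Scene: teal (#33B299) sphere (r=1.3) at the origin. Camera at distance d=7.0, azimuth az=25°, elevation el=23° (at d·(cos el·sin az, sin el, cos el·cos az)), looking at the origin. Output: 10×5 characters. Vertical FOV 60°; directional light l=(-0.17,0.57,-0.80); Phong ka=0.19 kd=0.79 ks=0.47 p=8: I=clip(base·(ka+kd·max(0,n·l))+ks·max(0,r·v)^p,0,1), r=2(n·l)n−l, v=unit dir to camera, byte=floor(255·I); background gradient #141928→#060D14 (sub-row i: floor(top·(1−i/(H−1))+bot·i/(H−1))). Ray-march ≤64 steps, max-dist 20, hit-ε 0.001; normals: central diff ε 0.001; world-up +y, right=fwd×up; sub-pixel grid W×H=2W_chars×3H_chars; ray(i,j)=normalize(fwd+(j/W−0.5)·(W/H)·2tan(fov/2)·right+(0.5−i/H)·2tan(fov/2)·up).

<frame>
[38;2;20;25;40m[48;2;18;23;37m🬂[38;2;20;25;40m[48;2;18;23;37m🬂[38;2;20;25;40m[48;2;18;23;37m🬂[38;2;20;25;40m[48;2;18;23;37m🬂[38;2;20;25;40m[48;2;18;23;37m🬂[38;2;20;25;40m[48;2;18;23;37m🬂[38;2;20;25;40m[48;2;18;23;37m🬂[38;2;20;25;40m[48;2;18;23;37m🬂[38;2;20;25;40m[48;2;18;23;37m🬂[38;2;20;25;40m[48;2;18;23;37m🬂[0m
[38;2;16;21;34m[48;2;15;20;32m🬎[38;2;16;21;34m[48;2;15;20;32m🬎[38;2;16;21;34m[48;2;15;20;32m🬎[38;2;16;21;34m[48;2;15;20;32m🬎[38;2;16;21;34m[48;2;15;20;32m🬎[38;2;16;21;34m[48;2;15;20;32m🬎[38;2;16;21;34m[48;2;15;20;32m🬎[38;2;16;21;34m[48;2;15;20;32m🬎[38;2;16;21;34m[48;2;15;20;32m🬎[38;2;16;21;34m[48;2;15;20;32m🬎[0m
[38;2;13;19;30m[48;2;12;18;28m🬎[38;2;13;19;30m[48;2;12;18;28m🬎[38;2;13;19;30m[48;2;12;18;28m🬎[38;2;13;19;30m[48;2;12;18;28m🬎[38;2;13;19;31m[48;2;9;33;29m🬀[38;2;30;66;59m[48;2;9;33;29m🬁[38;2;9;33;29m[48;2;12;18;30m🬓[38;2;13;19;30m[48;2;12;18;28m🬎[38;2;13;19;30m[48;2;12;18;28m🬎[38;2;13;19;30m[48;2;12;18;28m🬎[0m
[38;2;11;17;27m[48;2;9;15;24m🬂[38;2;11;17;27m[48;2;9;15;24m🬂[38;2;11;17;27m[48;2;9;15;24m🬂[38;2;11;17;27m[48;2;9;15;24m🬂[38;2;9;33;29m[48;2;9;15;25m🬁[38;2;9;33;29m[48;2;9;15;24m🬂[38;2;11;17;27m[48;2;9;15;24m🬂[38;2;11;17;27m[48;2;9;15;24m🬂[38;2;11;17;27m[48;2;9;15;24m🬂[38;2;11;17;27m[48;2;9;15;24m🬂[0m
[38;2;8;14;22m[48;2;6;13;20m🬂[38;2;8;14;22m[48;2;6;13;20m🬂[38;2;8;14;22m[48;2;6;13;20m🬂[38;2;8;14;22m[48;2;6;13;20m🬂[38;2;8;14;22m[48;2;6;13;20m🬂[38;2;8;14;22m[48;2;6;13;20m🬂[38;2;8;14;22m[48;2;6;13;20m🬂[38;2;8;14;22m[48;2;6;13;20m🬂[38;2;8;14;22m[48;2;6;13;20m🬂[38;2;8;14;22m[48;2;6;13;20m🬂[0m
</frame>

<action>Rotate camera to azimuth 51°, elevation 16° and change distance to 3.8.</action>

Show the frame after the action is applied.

<frame>
[38;2;20;25;40m[48;2;18;23;37m🬂[38;2;20;25;40m[48;2;18;23;37m🬂[38;2;20;25;40m[48;2;18;23;37m🬂[38;2;20;25;40m[48;2;18;23;37m🬂[38;2;20;25;40m[48;2;18;23;37m🬂[38;2;20;25;40m[48;2;18;23;37m🬂[38;2;20;25;40m[48;2;18;23;37m🬂[38;2;20;25;40m[48;2;18;23;37m🬂[38;2;20;25;40m[48;2;18;23;37m🬂[38;2;20;25;40m[48;2;18;23;37m🬂[0m
[38;2;16;21;34m[48;2;15;20;32m🬎[38;2;16;21;34m[48;2;15;20;32m🬎[38;2;16;21;34m[48;2;15;20;32m🬎[38;2;16;21;34m[48;2;9;33;29m🬆[38;2;10;31;30m[48;2;31;81;71m🬺[38;2;66;129;116m[48;2;18;46;41m🬂[38;2;18;32;38m[48;2;95;153;141m🬒[38;2;50;131;115m[48;2;16;21;34m🬏[38;2;16;21;34m[48;2;15;20;32m🬎[38;2;16;21;34m[48;2;15;20;32m🬎[0m
[38;2;13;19;30m[48;2;12;18;28m🬎[38;2;13;19;30m[48;2;12;18;28m🬎[38;2;13;19;30m[48;2;12;18;28m🬎[38;2;9;33;29m[48;2;9;33;29m [38;2;9;33;29m[48;2;9;33;29m [38;2;9;33;29m[48;2;9;33;29m [38;2;17;45;39m[48;2;9;33;29m🬁[38;2;53;101;92m[48;2;13;28;32m🬀[38;2;13;19;30m[48;2;12;18;28m🬎[38;2;13;19;30m[48;2;12;18;28m🬎[0m
[38;2;11;17;27m[48;2;9;15;24m🬂[38;2;11;17;27m[48;2;9;15;24m🬂[38;2;11;17;27m[48;2;9;15;24m🬂[38;2;9;33;29m[48;2;9;15;24m🬬[38;2;9;33;29m[48;2;9;33;29m [38;2;9;33;29m[48;2;9;33;29m [38;2;9;33;29m[48;2;9;33;29m [38;2;9;33;29m[48;2;9;15;25m🬄[38;2;11;17;27m[48;2;9;15;24m🬂[38;2;11;17;27m[48;2;9;15;24m🬂[0m
[38;2;8;14;22m[48;2;6;13;20m🬂[38;2;8;14;22m[48;2;6;13;20m🬂[38;2;8;14;22m[48;2;6;13;20m🬂[38;2;8;14;22m[48;2;6;13;20m🬂[38;2;9;33;29m[48;2;6;13;20m🬁[38;2;9;33;29m[48;2;6;13;20m🬂[38;2;8;14;22m[48;2;6;13;20m🬂[38;2;8;14;22m[48;2;6;13;20m🬂[38;2;8;14;22m[48;2;6;13;20m🬂[38;2;8;14;22m[48;2;6;13;20m🬂[0m
</frame>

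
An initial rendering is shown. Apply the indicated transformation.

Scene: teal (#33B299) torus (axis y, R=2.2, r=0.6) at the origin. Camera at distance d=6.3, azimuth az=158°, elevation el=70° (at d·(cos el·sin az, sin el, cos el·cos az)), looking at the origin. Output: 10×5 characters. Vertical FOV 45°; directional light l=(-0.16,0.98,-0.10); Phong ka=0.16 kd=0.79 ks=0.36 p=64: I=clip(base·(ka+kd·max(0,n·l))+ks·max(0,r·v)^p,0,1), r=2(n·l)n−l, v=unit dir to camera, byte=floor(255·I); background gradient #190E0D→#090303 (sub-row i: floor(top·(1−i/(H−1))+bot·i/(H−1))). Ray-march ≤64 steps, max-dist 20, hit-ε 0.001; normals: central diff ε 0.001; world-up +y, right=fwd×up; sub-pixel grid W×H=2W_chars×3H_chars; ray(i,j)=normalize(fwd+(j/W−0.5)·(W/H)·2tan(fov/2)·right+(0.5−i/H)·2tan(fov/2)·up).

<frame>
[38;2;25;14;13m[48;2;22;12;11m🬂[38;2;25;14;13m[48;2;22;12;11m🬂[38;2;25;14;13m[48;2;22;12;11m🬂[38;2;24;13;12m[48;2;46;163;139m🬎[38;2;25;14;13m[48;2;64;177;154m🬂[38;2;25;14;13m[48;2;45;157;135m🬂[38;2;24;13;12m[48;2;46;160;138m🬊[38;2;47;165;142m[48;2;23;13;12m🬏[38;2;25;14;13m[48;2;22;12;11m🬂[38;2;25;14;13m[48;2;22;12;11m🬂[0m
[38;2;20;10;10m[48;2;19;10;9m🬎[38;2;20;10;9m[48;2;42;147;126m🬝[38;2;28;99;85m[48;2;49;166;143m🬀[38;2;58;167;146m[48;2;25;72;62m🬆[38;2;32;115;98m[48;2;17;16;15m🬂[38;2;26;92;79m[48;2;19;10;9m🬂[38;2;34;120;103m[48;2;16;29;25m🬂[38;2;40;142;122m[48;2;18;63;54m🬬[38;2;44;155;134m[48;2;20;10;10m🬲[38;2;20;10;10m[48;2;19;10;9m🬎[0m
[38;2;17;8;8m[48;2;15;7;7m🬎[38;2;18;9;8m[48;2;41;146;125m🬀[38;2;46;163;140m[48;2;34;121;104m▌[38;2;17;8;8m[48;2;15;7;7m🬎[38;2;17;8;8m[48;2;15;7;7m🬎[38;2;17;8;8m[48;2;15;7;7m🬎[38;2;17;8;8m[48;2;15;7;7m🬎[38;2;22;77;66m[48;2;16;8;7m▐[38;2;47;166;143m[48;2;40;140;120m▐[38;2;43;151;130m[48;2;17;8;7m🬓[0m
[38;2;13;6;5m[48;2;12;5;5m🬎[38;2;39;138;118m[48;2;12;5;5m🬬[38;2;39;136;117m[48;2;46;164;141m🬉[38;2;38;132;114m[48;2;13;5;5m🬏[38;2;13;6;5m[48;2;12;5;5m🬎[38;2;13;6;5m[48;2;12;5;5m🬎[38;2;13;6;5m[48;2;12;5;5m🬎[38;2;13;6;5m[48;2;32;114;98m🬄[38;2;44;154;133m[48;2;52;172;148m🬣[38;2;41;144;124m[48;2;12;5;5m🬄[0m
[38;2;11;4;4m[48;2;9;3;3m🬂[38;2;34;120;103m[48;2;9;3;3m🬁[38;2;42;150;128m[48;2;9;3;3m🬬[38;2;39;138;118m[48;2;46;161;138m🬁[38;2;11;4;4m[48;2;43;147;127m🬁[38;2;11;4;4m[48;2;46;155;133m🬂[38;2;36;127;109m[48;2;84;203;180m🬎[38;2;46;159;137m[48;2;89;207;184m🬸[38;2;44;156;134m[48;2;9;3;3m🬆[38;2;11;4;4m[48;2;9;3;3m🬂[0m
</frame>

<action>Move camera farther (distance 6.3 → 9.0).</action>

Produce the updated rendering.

<frame>
[38;2;25;14;13m[48;2;22;12;11m🬂[38;2;25;14;13m[48;2;22;12;11m🬂[38;2;25;14;13m[48;2;22;12;11m🬂[38;2;25;14;13m[48;2;22;12;11m🬂[38;2;25;14;13m[48;2;22;12;11m🬂[38;2;25;14;13m[48;2;22;12;11m🬂[38;2;25;14;13m[48;2;22;12;11m🬂[38;2;25;14;13m[48;2;22;12;11m🬂[38;2;25;14;13m[48;2;22;12;11m🬂[38;2;25;14;13m[48;2;22;12;11m🬂[0m
[38;2;20;10;10m[48;2;19;10;9m🬎[38;2;20;10;10m[48;2;19;10;9m🬎[38;2;20;10;10m[48;2;19;10;9m🬎[38;2;20;10;10m[48;2;46;161;139m🬆[38;2;42;142;123m[48;2;19;10;9m🬝[38;2;41;145;125m[48;2;19;10;9m🬎[38;2;19;37;32m[48;2;42;150;128m🬑[38;2;47;166;143m[48;2;20;10;9m🬏[38;2;20;10;10m[48;2;19;10;9m🬎[38;2;20;10;10m[48;2;19;10;9m🬎[0m
[38;2;17;8;8m[48;2;15;7;7m🬎[38;2;17;8;8m[48;2;15;7;7m🬎[38;2;16;8;7m[48;2;43;151;129m▌[38;2;42;148;127m[48;2;16;7;7m🬕[38;2;17;8;8m[48;2;15;7;7m🬎[38;2;17;8;8m[48;2;15;7;7m🬎[38;2;18;64;55m[48;2;16;7;7m🬁[38;2;39;138;119m[48;2;47;166;142m▌[38;2;17;8;8m[48;2;15;7;7m🬎[38;2;17;8;8m[48;2;15;7;7m🬎[0m
[38;2;13;6;5m[48;2;12;5;5m🬎[38;2;13;6;5m[48;2;12;5;5m🬎[38;2;36;129;110m[48;2;12;5;5m🬉[38;2;44;157;135m[48;2;27;94;81m🬺[38;2;13;6;5m[48;2;43;152;130m🬎[38;2;13;6;5m[48;2;37;132;113m🬎[38;2;14;21;18m[48;2;63;172;151m🬆[38;2;48;160;138m[48;2;12;5;5m🬝[38;2;13;6;5m[48;2;12;5;5m🬎[38;2;13;6;5m[48;2;12;5;5m🬎[0m
[38;2;11;4;4m[48;2;9;3;3m🬂[38;2;11;4;4m[48;2;9;3;3m🬂[38;2;11;4;4m[48;2;9;3;3m🬂[38;2;37;129;111m[48;2;9;3;3m🬁[38;2;41;145;125m[48;2;12;24;21m🬊[38;2;56;159;138m[48;2;9;3;3m🬎[38;2;43;154;132m[48;2;12;22;20m🬂[38;2;11;4;4m[48;2;9;3;3m🬂[38;2;11;4;4m[48;2;9;3;3m🬂[38;2;11;4;4m[48;2;9;3;3m🬂[0m
</frame>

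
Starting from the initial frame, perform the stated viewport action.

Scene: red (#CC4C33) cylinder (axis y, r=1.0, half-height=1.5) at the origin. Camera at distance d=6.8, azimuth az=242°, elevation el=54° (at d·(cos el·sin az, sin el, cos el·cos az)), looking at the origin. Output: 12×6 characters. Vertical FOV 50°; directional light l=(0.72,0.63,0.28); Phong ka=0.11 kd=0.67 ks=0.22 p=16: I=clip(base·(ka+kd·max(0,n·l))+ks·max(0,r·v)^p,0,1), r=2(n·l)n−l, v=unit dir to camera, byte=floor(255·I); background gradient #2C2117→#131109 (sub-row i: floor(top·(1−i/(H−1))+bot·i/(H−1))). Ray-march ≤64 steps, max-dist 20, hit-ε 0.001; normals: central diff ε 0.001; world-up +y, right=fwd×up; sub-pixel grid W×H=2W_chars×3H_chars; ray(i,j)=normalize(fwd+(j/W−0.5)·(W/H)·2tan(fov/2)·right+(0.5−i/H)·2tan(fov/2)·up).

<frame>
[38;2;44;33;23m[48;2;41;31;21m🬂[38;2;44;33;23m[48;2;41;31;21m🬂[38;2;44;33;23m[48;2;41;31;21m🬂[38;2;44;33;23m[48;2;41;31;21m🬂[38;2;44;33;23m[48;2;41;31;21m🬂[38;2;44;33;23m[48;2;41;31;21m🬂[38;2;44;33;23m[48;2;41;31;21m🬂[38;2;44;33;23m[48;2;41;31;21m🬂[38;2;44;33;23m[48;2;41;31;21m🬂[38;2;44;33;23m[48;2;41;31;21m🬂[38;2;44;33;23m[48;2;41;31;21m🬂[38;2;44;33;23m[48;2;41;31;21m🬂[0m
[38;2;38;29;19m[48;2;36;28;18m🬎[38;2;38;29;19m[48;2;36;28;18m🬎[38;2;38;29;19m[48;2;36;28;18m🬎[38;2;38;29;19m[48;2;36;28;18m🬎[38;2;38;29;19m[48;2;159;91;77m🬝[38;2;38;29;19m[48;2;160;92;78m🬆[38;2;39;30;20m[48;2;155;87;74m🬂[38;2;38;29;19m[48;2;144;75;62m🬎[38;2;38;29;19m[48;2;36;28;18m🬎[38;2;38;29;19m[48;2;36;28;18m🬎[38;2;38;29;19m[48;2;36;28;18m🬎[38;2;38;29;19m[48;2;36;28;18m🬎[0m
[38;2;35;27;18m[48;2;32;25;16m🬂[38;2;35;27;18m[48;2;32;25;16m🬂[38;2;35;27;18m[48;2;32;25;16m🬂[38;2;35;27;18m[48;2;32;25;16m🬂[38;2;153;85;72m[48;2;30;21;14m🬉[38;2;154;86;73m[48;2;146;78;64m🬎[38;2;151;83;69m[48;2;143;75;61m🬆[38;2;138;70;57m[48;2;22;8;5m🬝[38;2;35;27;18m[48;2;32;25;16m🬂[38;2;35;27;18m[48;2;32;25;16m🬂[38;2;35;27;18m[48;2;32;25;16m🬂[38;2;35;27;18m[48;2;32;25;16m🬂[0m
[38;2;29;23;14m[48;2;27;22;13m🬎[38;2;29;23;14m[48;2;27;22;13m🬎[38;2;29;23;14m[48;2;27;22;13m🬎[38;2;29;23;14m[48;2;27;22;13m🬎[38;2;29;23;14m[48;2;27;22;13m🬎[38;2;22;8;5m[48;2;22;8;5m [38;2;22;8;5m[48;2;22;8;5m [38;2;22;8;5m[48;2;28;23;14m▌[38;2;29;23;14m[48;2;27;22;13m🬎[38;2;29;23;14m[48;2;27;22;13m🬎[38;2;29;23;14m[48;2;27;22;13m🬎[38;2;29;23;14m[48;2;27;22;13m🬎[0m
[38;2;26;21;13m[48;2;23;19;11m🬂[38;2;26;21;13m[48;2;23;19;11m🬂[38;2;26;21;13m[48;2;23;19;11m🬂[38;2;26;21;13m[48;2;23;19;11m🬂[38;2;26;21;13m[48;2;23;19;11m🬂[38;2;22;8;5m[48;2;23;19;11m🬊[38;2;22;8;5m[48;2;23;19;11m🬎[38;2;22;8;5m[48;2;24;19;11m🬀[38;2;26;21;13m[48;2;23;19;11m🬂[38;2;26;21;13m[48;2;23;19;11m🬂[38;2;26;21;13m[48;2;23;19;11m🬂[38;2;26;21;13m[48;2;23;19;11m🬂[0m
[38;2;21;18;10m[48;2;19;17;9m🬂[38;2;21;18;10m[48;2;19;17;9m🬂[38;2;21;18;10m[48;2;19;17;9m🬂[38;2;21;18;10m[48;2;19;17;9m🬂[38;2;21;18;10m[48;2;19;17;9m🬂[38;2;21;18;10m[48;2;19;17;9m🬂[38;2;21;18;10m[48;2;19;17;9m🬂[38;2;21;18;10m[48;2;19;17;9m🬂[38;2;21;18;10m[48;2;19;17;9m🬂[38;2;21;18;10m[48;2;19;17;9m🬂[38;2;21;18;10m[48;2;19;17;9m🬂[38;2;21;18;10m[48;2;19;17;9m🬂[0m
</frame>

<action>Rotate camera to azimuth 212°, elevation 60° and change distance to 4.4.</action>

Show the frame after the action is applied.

<frame>
[38;2;44;33;23m[48;2;41;31;21m🬂[38;2;44;33;23m[48;2;41;31;21m🬂[38;2;44;33;23m[48;2;41;31;21m🬂[38;2;44;33;23m[48;2;41;31;21m🬂[38;2;43;32;22m[48;2;129;61;47m🬆[38;2;44;33;23m[48;2;120;52;38m🬂[38;2;44;33;23m[48;2;113;45;32m🬂[38;2;44;33;23m[48;2;110;42;28m🬂[38;2;109;41;28m[48;2;42;32;22m🬏[38;2;44;33;23m[48;2;41;31;21m🬂[38;2;44;33;23m[48;2;41;31;21m🬂[38;2;44;33;23m[48;2;41;31;21m🬂[0m
[38;2;38;29;19m[48;2;36;28;18m🬎[38;2;38;29;19m[48;2;36;28;18m🬎[38;2;38;29;19m[48;2;36;28;18m🬎[38;2;39;30;20m[48;2;144;76;62m🬀[38;2;129;61;48m[48;2;135;67;54m▐[38;2;119;51;38m[48;2;124;56;42m▐[38;2;113;45;31m[48;2;116;47;34m▐[38;2;111;43;30m[48;2;110;42;28m▌[38;2;109;41;28m[48;2;109;40;27m▌[38;2;108;40;27m[48;2;38;29;19m🬓[38;2;38;29;19m[48;2;36;28;18m🬎[38;2;38;29;19m[48;2;36;28;18m🬎[0m
[38;2;35;27;18m[48;2;32;25;16m🬂[38;2;35;27;18m[48;2;32;25;16m🬂[38;2;35;27;18m[48;2;32;25;16m🬂[38;2;141;73;60m[48;2;48;27;17m🬊[38;2;131;63;50m[48;2;126;58;45m▌[38;2;121;53;40m[48;2;117;49;36m▌[38;2;114;46;33m[48;2;112;43;30m▌[38;2;110;42;29m[48;2;109;41;28m▌[38;2;108;40;27m[48;2;48;18;12m🬝[38;2;108;40;27m[48;2;33;25;16m🬀[38;2;35;27;18m[48;2;32;25;16m🬂[38;2;35;27;18m[48;2;32;25;16m🬂[0m
[38;2;29;23;14m[48;2;27;22;13m🬎[38;2;29;23;14m[48;2;27;22;13m🬎[38;2;29;23;14m[48;2;27;22;13m🬎[38;2;29;23;14m[48;2;27;22;13m🬎[38;2;22;8;5m[48;2;122;54;40m🬺[38;2;116;48;35m[48;2;22;8;5m🬂[38;2;112;44;30m[48;2;22;8;5m🬂[38;2;109;41;28m[48;2;22;8;5m🬂[38;2;22;8;5m[48;2;28;23;14m▌[38;2;29;23;14m[48;2;27;22;13m🬎[38;2;29;23;14m[48;2;27;22;13m🬎[38;2;29;23;14m[48;2;27;22;13m🬎[0m
[38;2;26;21;13m[48;2;23;19;11m🬂[38;2;26;21;13m[48;2;23;19;11m🬂[38;2;26;21;13m[48;2;23;19;11m🬂[38;2;26;21;13m[48;2;23;19;11m🬂[38;2;24;19;11m[48;2;22;8;5m🬲[38;2;22;8;5m[48;2;22;8;5m [38;2;22;8;5m[48;2;22;8;5m [38;2;22;8;5m[48;2;23;19;11m🬝[38;2;26;21;13m[48;2;23;19;11m🬂[38;2;26;21;13m[48;2;23;19;11m🬂[38;2;26;21;13m[48;2;23;19;11m🬂[38;2;26;21;13m[48;2;23;19;11m🬂[0m
[38;2;21;18;10m[48;2;19;17;9m🬂[38;2;21;18;10m[48;2;19;17;9m🬂[38;2;21;18;10m[48;2;19;17;9m🬂[38;2;21;18;10m[48;2;19;17;9m🬂[38;2;21;18;10m[48;2;19;17;9m🬂[38;2;21;18;10m[48;2;19;17;9m🬂[38;2;22;8;5m[48;2;19;17;9m🬀[38;2;21;18;10m[48;2;19;17;9m🬂[38;2;21;18;10m[48;2;19;17;9m🬂[38;2;21;18;10m[48;2;19;17;9m🬂[38;2;21;18;10m[48;2;19;17;9m🬂[38;2;21;18;10m[48;2;19;17;9m🬂[0m
</frame>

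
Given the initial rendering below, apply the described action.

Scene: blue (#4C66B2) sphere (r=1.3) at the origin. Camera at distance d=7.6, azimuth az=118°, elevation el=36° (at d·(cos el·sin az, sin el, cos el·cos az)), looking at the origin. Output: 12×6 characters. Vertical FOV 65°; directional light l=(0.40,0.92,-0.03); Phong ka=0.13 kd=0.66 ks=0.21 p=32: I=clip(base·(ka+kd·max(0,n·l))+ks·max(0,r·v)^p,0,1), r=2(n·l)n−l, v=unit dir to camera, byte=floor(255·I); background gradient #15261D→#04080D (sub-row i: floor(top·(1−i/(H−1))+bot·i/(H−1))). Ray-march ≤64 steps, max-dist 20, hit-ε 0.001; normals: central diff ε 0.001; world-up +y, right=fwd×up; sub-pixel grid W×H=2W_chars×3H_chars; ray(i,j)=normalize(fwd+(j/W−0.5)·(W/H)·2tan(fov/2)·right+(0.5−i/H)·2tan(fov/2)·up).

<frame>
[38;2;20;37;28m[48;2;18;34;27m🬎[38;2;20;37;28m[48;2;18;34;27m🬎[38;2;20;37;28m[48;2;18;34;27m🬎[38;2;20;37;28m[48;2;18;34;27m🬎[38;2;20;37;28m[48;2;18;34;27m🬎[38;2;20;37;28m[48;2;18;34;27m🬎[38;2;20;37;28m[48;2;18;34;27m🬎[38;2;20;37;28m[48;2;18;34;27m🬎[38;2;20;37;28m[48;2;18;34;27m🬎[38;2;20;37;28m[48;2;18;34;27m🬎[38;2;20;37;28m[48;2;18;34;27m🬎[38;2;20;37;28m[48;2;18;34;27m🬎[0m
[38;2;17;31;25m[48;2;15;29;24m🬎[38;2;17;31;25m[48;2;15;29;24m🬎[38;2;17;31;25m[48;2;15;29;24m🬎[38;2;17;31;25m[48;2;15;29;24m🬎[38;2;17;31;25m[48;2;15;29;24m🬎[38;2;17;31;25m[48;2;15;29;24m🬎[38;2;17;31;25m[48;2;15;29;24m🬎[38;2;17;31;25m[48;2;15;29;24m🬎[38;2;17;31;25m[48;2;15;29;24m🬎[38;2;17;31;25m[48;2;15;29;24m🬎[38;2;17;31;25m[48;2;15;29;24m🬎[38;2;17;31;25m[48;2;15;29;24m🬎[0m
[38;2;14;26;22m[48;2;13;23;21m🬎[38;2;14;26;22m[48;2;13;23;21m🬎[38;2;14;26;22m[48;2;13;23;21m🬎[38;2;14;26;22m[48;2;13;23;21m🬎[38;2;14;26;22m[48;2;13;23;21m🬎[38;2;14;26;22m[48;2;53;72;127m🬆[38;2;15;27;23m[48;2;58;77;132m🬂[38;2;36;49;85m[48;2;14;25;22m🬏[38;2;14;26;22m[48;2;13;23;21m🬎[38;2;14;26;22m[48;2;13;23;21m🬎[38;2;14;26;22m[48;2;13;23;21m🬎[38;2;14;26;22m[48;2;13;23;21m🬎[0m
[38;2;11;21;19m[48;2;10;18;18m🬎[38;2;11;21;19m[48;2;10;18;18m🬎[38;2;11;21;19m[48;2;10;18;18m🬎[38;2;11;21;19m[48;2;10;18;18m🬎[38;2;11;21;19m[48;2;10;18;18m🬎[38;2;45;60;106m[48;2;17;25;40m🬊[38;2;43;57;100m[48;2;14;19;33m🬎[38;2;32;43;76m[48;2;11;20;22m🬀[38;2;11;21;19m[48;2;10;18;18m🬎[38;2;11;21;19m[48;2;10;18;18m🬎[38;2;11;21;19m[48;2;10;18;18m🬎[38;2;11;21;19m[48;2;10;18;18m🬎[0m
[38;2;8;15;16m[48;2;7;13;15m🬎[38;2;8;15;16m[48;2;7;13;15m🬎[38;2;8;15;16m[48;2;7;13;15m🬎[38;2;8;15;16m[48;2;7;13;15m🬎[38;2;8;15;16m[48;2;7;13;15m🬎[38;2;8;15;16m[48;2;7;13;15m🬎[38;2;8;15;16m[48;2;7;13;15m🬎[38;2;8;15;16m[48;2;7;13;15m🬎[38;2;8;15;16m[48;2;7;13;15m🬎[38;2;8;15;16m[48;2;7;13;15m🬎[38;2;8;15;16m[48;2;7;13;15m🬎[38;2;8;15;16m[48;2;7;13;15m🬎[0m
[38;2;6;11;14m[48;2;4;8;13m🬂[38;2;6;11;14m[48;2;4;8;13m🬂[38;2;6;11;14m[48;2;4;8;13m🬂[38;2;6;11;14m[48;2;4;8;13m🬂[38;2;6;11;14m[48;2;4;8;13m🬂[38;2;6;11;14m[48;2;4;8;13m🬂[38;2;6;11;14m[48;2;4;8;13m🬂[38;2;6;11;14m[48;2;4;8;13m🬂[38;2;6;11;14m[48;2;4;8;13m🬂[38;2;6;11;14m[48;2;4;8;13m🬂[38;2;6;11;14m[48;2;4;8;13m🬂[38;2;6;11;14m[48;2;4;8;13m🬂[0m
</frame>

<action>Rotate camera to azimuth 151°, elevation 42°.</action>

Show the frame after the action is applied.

<frame>
[38;2;20;37;28m[48;2;18;34;27m🬎[38;2;20;37;28m[48;2;18;34;27m🬎[38;2;20;37;28m[48;2;18;34;27m🬎[38;2;20;37;28m[48;2;18;34;27m🬎[38;2;20;37;28m[48;2;18;34;27m🬎[38;2;20;37;28m[48;2;18;34;27m🬎[38;2;20;37;28m[48;2;18;34;27m🬎[38;2;20;37;28m[48;2;18;34;27m🬎[38;2;20;37;28m[48;2;18;34;27m🬎[38;2;20;37;28m[48;2;18;34;27m🬎[38;2;20;37;28m[48;2;18;34;27m🬎[38;2;20;37;28m[48;2;18;34;27m🬎[0m
[38;2;17;31;25m[48;2;15;29;24m🬎[38;2;17;31;25m[48;2;15;29;24m🬎[38;2;17;31;25m[48;2;15;29;24m🬎[38;2;17;31;25m[48;2;15;29;24m🬎[38;2;17;31;25m[48;2;15;29;24m🬎[38;2;17;31;25m[48;2;15;29;24m🬎[38;2;17;31;25m[48;2;15;29;24m🬎[38;2;17;31;25m[48;2;15;29;24m🬎[38;2;17;31;25m[48;2;15;29;24m🬎[38;2;17;31;25m[48;2;15;29;24m🬎[38;2;17;31;25m[48;2;15;29;24m🬎[38;2;17;31;25m[48;2;15;29;24m🬎[0m
[38;2;14;26;22m[48;2;13;23;21m🬎[38;2;14;26;22m[48;2;13;23;21m🬎[38;2;14;26;22m[48;2;13;23;21m🬎[38;2;14;26;22m[48;2;13;23;21m🬎[38;2;14;26;22m[48;2;13;23;21m🬎[38;2;14;26;22m[48;2;56;76;133m🬆[38;2;15;27;23m[48;2;52;69;120m🬂[38;2;28;38;67m[48;2;14;25;22m🬏[38;2;14;26;22m[48;2;13;23;21m🬎[38;2;14;26;22m[48;2;13;23;21m🬎[38;2;14;26;22m[48;2;13;23;21m🬎[38;2;14;26;22m[48;2;13;23;21m🬎[0m
[38;2;11;21;19m[48;2;10;18;18m🬎[38;2;11;21;19m[48;2;10;18;18m🬎[38;2;11;21;19m[48;2;10;18;18m🬎[38;2;11;21;19m[48;2;10;18;18m🬎[38;2;11;21;19m[48;2;10;18;18m🬎[38;2;43;58;102m[48;2;13;20;29m🬎[38;2;41;56;98m[48;2;17;24;42m🬆[38;2;24;32;56m[48;2;10;18;19m🬀[38;2;11;21;19m[48;2;10;18;18m🬎[38;2;11;21;19m[48;2;10;18;18m🬎[38;2;11;21;19m[48;2;10;18;18m🬎[38;2;11;21;19m[48;2;10;18;18m🬎[0m
[38;2;8;15;16m[48;2;7;13;15m🬎[38;2;8;15;16m[48;2;7;13;15m🬎[38;2;8;15;16m[48;2;7;13;15m🬎[38;2;8;15;16m[48;2;7;13;15m🬎[38;2;8;15;16m[48;2;7;13;15m🬎[38;2;8;15;16m[48;2;7;13;15m🬎[38;2;8;15;16m[48;2;7;13;15m🬎[38;2;8;15;16m[48;2;7;13;15m🬎[38;2;8;15;16m[48;2;7;13;15m🬎[38;2;8;15;16m[48;2;7;13;15m🬎[38;2;8;15;16m[48;2;7;13;15m🬎[38;2;8;15;16m[48;2;7;13;15m🬎[0m
[38;2;6;11;14m[48;2;4;8;13m🬂[38;2;6;11;14m[48;2;4;8;13m🬂[38;2;6;11;14m[48;2;4;8;13m🬂[38;2;6;11;14m[48;2;4;8;13m🬂[38;2;6;11;14m[48;2;4;8;13m🬂[38;2;6;11;14m[48;2;4;8;13m🬂[38;2;6;11;14m[48;2;4;8;13m🬂[38;2;6;11;14m[48;2;4;8;13m🬂[38;2;6;11;14m[48;2;4;8;13m🬂[38;2;6;11;14m[48;2;4;8;13m🬂[38;2;6;11;14m[48;2;4;8;13m🬂[38;2;6;11;14m[48;2;4;8;13m🬂[0m
</frame>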